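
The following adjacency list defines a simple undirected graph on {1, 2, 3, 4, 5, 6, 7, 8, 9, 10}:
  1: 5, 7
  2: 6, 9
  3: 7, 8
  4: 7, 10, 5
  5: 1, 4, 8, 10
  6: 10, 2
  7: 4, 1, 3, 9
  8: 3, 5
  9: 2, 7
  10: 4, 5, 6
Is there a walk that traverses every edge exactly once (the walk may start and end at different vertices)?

Degrees: 1:2, 2:2, 3:2, 4:3, 5:4, 6:2, 7:4, 8:2, 9:2, 10:3
Odd-degree vertices: 4, 10 (2 total).
With 2 odd-degree vertices and all edges in one connected piece, an Eulerian trail exists (from 4 to 10).

Yes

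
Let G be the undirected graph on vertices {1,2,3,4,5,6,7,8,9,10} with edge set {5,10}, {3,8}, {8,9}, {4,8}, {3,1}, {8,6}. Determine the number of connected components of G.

4

Component: {2}
Component: {7}
Component: {5, 10}
Component: {1, 3, 4, 6, 8, 9}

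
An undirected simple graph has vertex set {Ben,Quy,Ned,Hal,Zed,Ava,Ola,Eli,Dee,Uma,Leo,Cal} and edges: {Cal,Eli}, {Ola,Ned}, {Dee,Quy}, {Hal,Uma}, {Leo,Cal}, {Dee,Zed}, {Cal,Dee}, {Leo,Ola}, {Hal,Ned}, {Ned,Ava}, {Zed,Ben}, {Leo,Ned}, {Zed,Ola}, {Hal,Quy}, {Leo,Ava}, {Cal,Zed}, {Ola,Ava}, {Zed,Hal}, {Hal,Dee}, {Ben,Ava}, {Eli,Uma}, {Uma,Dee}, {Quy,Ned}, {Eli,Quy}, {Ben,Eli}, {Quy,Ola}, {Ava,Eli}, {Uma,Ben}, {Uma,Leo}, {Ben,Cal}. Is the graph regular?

Degrees: Ben:5, Quy:5, Ned:5, Hal:5, Zed:5, Ava:5, Ola:5, Eli:5, Dee:5, Uma:5, Leo:5, Cal:5
Every vertex has degree 5, so the graph is 5-regular.

Yes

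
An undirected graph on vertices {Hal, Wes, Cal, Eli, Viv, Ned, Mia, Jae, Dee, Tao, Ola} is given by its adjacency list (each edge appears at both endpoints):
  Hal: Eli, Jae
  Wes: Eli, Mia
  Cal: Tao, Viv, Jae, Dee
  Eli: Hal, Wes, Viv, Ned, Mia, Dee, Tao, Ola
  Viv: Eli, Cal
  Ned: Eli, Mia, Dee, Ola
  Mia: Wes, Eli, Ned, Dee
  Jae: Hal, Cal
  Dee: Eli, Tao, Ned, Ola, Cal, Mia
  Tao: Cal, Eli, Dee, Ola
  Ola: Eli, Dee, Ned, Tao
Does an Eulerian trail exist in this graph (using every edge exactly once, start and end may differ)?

Degrees: Hal:2, Wes:2, Cal:4, Eli:8, Viv:2, Ned:4, Mia:4, Jae:2, Dee:6, Tao:4, Ola:4
Odd-degree vertices: none (0 total).
The non-isolated vertices are connected and exactly 0 have odd degree, so an Eulerian trail exists.

Yes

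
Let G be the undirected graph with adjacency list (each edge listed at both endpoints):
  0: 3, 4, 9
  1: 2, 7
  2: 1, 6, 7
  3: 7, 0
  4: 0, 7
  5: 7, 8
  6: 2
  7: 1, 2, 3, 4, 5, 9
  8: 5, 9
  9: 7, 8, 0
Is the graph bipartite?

The cycle 1-2-7-1 has length 3, which is odd, so the graph is not bipartite.

No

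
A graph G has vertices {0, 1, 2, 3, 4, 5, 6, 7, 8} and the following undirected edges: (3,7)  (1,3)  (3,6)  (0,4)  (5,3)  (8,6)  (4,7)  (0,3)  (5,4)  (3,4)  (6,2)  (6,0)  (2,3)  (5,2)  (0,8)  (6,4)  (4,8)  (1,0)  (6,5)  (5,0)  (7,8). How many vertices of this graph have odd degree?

4

Degrees: 0:6, 1:2, 2:3, 3:7, 4:6, 5:5, 6:6, 7:3, 8:4
Odd-degree vertices: 2, 3, 5, 7.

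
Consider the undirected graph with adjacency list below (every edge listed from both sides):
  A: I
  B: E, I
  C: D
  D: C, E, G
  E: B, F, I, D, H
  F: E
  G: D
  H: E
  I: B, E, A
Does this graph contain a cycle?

The graph has 9 vertices, 9 edges, and 1 connected component.
One cycle is I-E-B-I.

Yes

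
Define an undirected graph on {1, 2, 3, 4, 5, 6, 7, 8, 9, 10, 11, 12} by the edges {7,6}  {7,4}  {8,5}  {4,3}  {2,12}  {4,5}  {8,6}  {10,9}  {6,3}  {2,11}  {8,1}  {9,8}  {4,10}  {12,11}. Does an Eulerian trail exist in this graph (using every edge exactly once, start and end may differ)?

Degrees: 1:1, 2:2, 3:2, 4:4, 5:2, 6:3, 7:2, 8:4, 9:2, 10:2, 11:2, 12:2
Odd-degree vertices: 1, 6 (2 total).
The edges lie in more than one component, so no single trail can cover them all.

No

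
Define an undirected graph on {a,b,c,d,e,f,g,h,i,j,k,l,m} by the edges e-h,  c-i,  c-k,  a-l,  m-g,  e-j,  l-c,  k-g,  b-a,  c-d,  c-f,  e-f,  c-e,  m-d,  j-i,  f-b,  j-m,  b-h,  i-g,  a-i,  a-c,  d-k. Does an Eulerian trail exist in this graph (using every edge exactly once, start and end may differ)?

No

Degrees: a:4, b:3, c:7, d:3, e:4, f:3, g:3, h:2, i:4, j:3, k:3, l:2, m:3
Odd-degree vertices: b, c, d, f, g, j, k, m (8 total).
An Eulerian trail requires 0 or 2 odd-degree vertices; here there are 8.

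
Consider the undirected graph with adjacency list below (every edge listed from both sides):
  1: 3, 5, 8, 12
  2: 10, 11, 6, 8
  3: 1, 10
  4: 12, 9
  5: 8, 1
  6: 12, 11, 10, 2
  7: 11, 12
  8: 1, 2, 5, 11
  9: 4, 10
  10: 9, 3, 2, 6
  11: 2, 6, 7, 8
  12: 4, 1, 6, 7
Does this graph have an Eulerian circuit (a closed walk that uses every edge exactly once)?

Degrees: 1:4, 2:4, 3:2, 4:2, 5:2, 6:4, 7:2, 8:4, 9:2, 10:4, 11:4, 12:4
Every vertex has even degree and the edges form a single connected piece, so an Eulerian circuit exists.

Yes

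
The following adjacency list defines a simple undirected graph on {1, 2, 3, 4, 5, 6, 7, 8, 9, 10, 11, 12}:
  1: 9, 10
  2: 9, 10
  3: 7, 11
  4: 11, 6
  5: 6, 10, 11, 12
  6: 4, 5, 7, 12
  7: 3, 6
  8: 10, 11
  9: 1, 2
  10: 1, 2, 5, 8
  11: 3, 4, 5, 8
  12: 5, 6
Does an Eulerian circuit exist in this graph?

Degrees: 1:2, 2:2, 3:2, 4:2, 5:4, 6:4, 7:2, 8:2, 9:2, 10:4, 11:4, 12:2
Every vertex has even degree and the edges form a single connected piece, so an Eulerian circuit exists.

Yes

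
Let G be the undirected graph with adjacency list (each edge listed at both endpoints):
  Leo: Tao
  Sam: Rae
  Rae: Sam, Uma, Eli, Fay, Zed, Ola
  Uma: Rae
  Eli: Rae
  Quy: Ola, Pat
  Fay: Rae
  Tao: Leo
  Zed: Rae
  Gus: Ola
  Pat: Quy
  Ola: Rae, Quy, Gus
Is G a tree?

The graph has 12 vertices and 10 edges.
It is not connected, so it is not a tree.

No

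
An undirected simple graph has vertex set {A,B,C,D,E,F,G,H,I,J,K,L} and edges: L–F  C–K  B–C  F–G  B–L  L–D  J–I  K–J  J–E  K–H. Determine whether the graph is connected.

Component: {A}
Component: {B, C, D, E, F, G, H, I, J, K, L}
No edge joins these 2 groups, so the graph is disconnected.

No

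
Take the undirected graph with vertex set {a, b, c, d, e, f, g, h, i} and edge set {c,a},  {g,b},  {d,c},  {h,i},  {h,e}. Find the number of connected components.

Component: {f}
Component: {b, g}
Component: {a, c, d}
Component: {e, h, i}

4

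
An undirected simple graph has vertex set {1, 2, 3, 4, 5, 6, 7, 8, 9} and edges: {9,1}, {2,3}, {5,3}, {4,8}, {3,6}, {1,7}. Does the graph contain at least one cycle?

No

The graph has 9 vertices, 6 edges, and 3 connected components.
Since 6 = 9 - 3, the graph is a forest and contains no cycle.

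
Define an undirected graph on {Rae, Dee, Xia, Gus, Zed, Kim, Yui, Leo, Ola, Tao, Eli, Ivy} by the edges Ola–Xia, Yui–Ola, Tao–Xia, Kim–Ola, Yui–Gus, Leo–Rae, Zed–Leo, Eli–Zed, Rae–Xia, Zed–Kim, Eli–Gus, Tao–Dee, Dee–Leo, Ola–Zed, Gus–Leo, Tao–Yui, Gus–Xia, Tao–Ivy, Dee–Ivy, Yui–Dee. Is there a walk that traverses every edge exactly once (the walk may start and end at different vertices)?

Degrees: Rae:2, Dee:4, Xia:4, Gus:4, Zed:4, Kim:2, Yui:4, Leo:4, Ola:4, Tao:4, Eli:2, Ivy:2
Odd-degree vertices: none (0 total).
The non-isolated vertices are connected and exactly 0 have odd degree, so an Eulerian trail exists.

Yes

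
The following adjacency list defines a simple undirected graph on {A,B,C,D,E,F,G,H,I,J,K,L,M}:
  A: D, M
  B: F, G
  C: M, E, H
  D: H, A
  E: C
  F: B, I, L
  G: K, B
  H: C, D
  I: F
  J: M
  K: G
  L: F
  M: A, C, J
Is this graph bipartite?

No

A-D-H-C-M-A is an odd cycle (length 5), and a bipartite graph can contain only even cycles.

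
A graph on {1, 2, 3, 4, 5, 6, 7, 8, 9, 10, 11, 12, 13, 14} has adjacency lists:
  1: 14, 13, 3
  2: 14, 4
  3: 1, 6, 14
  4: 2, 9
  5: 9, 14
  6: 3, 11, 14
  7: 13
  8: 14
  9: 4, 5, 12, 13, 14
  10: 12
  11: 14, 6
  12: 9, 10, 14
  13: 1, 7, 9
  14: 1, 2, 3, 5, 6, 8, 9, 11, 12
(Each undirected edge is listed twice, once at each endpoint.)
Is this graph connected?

Yes

A breadth-first search from 1 visits 1, 3, 13, 14, 6, 9, 7, 8, 12, 2, 5, 11, 4, 10 — all 14 vertices — so the graph is connected.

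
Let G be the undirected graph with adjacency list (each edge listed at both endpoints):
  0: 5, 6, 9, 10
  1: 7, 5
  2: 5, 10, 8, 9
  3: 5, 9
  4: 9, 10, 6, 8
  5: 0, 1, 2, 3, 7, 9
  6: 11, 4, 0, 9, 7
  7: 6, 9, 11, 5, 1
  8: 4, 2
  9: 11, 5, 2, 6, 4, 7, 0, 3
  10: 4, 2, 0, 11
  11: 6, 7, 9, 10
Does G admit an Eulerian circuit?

Degrees: 0:4, 1:2, 2:4, 3:2, 4:4, 5:6, 6:5, 7:5, 8:2, 9:8, 10:4, 11:4
6, 7 have odd degree; an Eulerian circuit needs every degree to be even, so none exists.

No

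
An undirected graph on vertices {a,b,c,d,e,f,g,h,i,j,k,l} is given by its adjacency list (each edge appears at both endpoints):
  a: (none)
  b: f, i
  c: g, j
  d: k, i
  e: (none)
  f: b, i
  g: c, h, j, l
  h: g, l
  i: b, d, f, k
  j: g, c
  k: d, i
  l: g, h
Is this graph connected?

Component: {a}
Component: {e}
Component: {b, d, f, i, k}
Component: {c, g, h, j, l}
No edge joins these 4 groups, so the graph is disconnected.

No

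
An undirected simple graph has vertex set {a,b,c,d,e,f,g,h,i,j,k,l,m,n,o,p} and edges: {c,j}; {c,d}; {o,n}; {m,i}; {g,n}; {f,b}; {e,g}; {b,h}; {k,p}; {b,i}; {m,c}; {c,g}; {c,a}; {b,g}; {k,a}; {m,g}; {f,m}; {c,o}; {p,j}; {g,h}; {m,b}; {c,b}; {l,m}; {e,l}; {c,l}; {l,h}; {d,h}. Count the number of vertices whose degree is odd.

0

Degrees: a:2, b:6, c:8, d:2, e:2, f:2, g:6, h:4, i:2, j:2, k:2, l:4, m:6, n:2, o:2, p:2
Odd-degree vertices: none.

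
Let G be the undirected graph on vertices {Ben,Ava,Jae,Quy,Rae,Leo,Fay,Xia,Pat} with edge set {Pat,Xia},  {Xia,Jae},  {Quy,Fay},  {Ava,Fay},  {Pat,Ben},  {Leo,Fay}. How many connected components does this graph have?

3

Component: {Rae}
Component: {Ben, Jae, Xia, Pat}
Component: {Ava, Quy, Leo, Fay}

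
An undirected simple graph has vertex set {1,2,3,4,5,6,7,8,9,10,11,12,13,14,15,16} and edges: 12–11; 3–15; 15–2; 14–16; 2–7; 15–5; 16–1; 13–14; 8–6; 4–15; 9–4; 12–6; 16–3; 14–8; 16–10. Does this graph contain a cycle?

No

The graph has 16 vertices, 15 edges, and 1 connected component.
A forest on 16 vertices with 1 component has exactly 15 edges, which matches — so no cycle.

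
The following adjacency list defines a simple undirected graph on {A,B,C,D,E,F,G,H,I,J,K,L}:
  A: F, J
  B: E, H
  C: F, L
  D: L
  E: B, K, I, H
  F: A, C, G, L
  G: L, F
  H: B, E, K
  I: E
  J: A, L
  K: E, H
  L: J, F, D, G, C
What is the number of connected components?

Component: {B, E, H, I, K}
Component: {A, C, D, F, G, J, L}

2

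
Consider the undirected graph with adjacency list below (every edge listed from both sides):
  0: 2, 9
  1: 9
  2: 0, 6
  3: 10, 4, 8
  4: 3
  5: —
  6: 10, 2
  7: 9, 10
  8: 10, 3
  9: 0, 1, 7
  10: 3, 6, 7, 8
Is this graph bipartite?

No

3-8-10-3 is an odd cycle (length 3), and a bipartite graph can contain only even cycles.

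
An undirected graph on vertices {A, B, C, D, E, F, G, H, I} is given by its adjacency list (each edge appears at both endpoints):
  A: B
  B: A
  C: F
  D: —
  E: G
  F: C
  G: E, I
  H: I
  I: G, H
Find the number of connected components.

4

Component: {D}
Component: {A, B}
Component: {C, F}
Component: {E, G, H, I}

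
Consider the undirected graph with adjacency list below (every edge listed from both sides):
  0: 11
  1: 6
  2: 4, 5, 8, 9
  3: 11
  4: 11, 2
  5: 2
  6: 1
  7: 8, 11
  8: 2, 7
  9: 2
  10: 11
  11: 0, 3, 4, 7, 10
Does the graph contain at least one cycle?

The graph has 12 vertices, 11 edges, and 2 connected components.
Since 11 > 12 - 2, a cycle must exist; for instance 11-7-8-2-4-11.

Yes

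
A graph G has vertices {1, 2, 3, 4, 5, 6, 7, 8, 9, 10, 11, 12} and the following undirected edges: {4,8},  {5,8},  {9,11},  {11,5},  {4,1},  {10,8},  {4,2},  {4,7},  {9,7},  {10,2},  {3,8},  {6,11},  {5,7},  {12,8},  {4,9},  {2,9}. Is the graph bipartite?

No

The cycle 7-9-4-7 has length 3, which is odd, so the graph is not bipartite.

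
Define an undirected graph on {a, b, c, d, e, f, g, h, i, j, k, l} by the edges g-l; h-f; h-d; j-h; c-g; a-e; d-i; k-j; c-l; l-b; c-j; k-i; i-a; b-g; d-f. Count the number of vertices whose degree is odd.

8

Degrees: a:2, b:2, c:3, d:3, e:1, f:2, g:3, h:3, i:3, j:3, k:2, l:3
Odd-degree vertices: c, d, e, g, h, i, j, l.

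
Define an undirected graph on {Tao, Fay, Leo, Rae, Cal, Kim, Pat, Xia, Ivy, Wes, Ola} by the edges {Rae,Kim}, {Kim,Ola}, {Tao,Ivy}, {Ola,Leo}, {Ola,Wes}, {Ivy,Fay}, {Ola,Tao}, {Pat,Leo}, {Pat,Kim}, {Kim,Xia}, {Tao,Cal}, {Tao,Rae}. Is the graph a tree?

No

The graph has 11 vertices and 12 edges.
Connected but with 12 > 10 edges, so it has a cycle and is not a tree.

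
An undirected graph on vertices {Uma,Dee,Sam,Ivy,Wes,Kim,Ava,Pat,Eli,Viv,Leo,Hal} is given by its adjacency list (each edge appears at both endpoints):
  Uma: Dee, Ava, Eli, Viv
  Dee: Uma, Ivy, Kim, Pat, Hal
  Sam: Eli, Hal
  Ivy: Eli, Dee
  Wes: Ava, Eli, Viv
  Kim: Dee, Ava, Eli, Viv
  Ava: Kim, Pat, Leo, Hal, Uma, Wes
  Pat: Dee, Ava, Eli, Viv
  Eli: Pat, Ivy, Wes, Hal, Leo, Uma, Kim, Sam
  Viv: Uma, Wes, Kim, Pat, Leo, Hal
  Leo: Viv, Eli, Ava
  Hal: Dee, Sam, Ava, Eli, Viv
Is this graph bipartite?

The cycle Eli-Sam-Hal-Eli has length 3, which is odd, so the graph is not bipartite.

No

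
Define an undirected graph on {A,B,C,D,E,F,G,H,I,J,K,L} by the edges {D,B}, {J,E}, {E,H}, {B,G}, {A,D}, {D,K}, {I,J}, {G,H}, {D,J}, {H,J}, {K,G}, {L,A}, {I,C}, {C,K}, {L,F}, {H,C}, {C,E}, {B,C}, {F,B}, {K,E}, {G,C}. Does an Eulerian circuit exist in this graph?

Yes

Degrees: A:2, B:4, C:6, D:4, E:4, F:2, G:4, H:4, I:2, J:4, K:4, L:2
Every vertex has even degree and the edges form a single connected piece, so an Eulerian circuit exists.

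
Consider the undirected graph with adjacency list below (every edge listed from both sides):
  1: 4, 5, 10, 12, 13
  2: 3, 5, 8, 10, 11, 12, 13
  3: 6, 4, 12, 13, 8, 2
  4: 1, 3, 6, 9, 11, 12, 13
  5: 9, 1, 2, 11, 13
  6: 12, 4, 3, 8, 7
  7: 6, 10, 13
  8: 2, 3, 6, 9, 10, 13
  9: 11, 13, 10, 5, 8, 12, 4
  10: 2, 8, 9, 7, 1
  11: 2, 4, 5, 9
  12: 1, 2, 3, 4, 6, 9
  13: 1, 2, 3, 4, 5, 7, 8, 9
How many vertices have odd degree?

Degrees: 1:5, 2:7, 3:6, 4:7, 5:5, 6:5, 7:3, 8:6, 9:7, 10:5, 11:4, 12:6, 13:8
Odd-degree vertices: 1, 2, 4, 5, 6, 7, 9, 10.

8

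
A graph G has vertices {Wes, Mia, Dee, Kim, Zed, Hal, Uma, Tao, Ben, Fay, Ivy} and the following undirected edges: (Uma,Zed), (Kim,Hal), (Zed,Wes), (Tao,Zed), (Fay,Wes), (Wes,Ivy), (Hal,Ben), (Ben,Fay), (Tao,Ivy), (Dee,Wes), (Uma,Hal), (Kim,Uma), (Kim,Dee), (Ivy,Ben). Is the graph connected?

Component: {Mia}
Component: {Wes, Dee, Kim, Zed, Hal, Uma, Tao, Ben, Fay, Ivy}
There are 2 separate components, so the graph is not connected.

No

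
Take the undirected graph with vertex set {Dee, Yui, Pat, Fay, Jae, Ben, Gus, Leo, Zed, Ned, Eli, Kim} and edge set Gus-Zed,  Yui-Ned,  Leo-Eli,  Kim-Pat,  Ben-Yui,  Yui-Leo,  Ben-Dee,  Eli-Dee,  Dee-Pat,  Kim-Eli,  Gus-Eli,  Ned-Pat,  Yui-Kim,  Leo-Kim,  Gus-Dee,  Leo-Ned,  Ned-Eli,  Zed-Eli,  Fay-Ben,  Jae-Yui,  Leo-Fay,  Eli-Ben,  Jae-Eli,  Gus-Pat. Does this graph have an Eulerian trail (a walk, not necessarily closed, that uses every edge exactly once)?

Yes

Degrees: Dee:4, Yui:5, Pat:4, Fay:2, Jae:2, Ben:4, Gus:4, Leo:5, Zed:2, Ned:4, Eli:8, Kim:4
Odd-degree vertices: Yui, Leo (2 total).
The non-isolated vertices are connected and exactly 2 have odd degree, so an Eulerian trail exists (from Yui to Leo).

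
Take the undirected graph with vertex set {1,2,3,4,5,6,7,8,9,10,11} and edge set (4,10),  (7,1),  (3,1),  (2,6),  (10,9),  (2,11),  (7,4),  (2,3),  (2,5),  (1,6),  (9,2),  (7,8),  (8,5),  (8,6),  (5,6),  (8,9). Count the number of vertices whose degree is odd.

Degrees: 1:3, 2:5, 3:2, 4:2, 5:3, 6:4, 7:3, 8:4, 9:3, 10:2, 11:1
Odd-degree vertices: 1, 2, 5, 7, 9, 11.

6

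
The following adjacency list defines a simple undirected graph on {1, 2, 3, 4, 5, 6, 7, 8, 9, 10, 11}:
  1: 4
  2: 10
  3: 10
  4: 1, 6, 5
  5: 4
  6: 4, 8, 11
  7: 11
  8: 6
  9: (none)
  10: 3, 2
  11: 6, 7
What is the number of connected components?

3

Component: {9}
Component: {2, 3, 10}
Component: {1, 4, 5, 6, 7, 8, 11}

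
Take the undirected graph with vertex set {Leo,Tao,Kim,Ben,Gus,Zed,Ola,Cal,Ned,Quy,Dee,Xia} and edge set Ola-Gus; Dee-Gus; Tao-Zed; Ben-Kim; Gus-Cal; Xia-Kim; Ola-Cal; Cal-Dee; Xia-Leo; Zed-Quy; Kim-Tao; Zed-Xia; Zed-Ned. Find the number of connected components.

2

Component: {Gus, Ola, Cal, Dee}
Component: {Leo, Tao, Kim, Ben, Zed, Ned, Quy, Xia}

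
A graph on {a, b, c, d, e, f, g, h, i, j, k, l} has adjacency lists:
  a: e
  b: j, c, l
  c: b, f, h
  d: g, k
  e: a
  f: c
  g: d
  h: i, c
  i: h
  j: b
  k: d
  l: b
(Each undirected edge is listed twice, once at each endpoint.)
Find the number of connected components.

Component: {a, e}
Component: {d, g, k}
Component: {b, c, f, h, i, j, l}

3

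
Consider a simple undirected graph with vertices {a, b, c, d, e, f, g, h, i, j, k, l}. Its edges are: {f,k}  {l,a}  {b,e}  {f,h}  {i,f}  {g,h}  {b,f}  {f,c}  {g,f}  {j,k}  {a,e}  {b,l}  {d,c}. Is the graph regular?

Degrees: a:2, b:3, c:2, d:1, e:2, f:6, g:2, h:2, i:1, j:1, k:2, l:2
Degrees are not all equal (e.g. deg(d)=1 but deg(f)=6); not regular.

No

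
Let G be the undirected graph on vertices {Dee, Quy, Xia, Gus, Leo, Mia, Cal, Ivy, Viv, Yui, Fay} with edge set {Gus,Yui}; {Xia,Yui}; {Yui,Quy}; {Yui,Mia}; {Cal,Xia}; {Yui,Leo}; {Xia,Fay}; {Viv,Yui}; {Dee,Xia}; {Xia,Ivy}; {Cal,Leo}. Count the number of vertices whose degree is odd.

Degrees: Dee:1, Quy:1, Xia:5, Gus:1, Leo:2, Mia:1, Cal:2, Ivy:1, Viv:1, Yui:6, Fay:1
Odd-degree vertices: Dee, Quy, Xia, Gus, Mia, Ivy, Viv, Fay.

8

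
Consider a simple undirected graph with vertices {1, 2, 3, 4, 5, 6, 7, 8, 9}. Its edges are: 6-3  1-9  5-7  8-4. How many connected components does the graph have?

Component: {2}
Component: {1, 9}
Component: {3, 6}
Component: {4, 8}
Component: {5, 7}

5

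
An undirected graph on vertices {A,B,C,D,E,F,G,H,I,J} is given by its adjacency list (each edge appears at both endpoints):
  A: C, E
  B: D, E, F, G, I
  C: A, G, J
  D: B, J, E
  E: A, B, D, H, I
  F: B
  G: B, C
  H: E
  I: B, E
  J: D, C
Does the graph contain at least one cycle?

The graph has 10 vertices, 13 edges, and 1 connected component.
One cycle is C-G-B-E-D-J-C.

Yes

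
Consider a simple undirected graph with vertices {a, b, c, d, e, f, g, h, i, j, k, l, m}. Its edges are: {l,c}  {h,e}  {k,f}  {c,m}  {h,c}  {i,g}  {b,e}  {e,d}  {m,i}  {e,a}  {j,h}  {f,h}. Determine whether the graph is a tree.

|V| = 13, |E| = 12.
It is connected with exactly 12 edges, hence acyclic — it is a tree.

Yes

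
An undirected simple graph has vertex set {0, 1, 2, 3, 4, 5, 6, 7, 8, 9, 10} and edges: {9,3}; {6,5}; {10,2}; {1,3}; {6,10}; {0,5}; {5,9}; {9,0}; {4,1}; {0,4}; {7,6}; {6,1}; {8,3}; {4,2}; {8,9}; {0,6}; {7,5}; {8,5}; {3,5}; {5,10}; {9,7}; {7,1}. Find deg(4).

Neighbors of 4: 0, 1, 2.

3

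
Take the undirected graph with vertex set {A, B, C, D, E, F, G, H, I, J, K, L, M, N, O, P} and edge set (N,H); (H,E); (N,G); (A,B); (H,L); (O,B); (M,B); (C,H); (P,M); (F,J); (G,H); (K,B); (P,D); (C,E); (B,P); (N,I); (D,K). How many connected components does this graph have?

3

Component: {F, J}
Component: {A, B, D, K, M, O, P}
Component: {C, E, G, H, I, L, N}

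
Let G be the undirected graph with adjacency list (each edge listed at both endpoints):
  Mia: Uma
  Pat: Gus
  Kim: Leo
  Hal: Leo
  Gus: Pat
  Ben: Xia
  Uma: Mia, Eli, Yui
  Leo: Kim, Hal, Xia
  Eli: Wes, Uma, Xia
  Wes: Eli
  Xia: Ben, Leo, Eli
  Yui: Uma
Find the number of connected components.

Component: {Pat, Gus}
Component: {Mia, Kim, Hal, Ben, Uma, Leo, Eli, Wes, Xia, Yui}

2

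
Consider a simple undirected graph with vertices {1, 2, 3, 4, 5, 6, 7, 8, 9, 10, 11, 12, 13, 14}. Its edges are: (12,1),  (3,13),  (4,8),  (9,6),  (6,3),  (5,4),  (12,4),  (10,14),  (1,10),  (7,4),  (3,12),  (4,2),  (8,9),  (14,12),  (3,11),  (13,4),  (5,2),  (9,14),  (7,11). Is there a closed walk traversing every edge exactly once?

No

Degrees: 1:2, 2:2, 3:4, 4:6, 5:2, 6:2, 7:2, 8:2, 9:3, 10:2, 11:2, 12:4, 13:2, 14:3
Vertices with odd degree: 9, 14. An Eulerian circuit requires all degrees even.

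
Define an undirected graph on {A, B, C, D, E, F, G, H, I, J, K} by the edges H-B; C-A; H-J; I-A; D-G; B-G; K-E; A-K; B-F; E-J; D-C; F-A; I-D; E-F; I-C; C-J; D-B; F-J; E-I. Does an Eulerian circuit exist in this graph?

Degrees: A:4, B:4, C:4, D:4, E:4, F:4, G:2, H:2, I:4, J:4, K:2
All degrees are even and the non-isolated vertices are connected — an Eulerian circuit exists.

Yes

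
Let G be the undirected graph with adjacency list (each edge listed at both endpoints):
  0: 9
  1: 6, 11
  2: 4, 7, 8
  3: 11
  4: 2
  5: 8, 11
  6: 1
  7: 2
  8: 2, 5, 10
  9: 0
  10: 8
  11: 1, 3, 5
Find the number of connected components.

Component: {0, 9}
Component: {1, 2, 3, 4, 5, 6, 7, 8, 10, 11}

2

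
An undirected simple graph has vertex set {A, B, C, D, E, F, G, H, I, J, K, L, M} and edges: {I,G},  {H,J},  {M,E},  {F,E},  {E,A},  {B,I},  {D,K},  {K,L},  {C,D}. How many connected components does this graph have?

4

Component: {H, J}
Component: {B, G, I}
Component: {A, E, F, M}
Component: {C, D, K, L}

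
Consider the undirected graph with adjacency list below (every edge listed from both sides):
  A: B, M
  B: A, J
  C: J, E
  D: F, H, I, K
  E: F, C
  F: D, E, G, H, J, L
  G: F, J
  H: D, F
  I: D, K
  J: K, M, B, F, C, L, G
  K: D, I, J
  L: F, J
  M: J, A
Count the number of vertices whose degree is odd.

2

Degrees: A:2, B:2, C:2, D:4, E:2, F:6, G:2, H:2, I:2, J:7, K:3, L:2, M:2
Odd-degree vertices: J, K.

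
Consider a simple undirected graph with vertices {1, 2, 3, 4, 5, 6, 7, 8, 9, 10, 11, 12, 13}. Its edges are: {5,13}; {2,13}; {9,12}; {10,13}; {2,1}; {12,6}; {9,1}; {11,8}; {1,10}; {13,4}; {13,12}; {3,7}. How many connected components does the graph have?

3

Component: {3, 7}
Component: {8, 11}
Component: {1, 2, 4, 5, 6, 9, 10, 12, 13}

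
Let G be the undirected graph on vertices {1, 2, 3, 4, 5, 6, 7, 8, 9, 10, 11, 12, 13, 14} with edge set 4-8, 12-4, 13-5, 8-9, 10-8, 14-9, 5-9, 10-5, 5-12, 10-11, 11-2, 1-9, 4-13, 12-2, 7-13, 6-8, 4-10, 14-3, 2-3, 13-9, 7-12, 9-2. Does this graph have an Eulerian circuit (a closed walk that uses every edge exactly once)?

No

Degrees: 1:1, 2:4, 3:2, 4:4, 5:4, 6:1, 7:2, 8:4, 9:6, 10:4, 11:2, 12:4, 13:4, 14:2
1, 6 have odd degree; an Eulerian circuit needs every degree to be even, so none exists.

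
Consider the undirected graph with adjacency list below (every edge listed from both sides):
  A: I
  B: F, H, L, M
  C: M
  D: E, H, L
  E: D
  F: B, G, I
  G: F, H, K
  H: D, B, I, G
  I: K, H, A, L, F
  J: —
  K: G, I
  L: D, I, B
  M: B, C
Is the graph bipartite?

Yes

Color {B, C, D, G, I, J} black and {A, E, F, H, K, L, M} white. No edge joins two same-colored vertices, so the graph is bipartite.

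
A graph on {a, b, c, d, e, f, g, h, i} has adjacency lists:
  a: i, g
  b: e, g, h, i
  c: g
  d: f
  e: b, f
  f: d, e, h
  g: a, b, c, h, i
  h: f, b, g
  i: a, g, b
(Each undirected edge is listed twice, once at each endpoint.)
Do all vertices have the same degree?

No

Degrees: a:2, b:4, c:1, d:1, e:2, f:3, g:5, h:3, i:3
Vertex c has degree 1 while g has degree 5, so the graph is not regular.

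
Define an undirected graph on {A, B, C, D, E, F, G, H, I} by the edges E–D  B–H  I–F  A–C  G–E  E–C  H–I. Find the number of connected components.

Component: {B, F, H, I}
Component: {A, C, D, E, G}

2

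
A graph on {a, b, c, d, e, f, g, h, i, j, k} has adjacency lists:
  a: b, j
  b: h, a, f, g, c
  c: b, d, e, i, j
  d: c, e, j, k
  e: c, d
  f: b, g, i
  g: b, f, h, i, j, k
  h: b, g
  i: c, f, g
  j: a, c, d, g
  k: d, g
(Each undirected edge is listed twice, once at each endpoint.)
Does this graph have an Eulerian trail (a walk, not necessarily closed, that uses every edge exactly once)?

Degrees: a:2, b:5, c:5, d:4, e:2, f:3, g:6, h:2, i:3, j:4, k:2
Odd-degree vertices: b, c, f, i (4 total).
An Eulerian trail requires 0 or 2 odd-degree vertices; here there are 4.

No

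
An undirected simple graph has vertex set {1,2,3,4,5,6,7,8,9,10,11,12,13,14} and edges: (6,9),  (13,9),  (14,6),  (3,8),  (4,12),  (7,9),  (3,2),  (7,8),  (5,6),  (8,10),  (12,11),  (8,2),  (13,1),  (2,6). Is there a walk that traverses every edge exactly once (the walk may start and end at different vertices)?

No

Degrees: 1:1, 2:3, 3:2, 4:1, 5:1, 6:4, 7:2, 8:4, 9:3, 10:1, 11:1, 12:2, 13:2, 14:1
Odd-degree vertices: 1, 2, 4, 5, 9, 10, 11, 14 (8 total).
With 8 odd-degree vertices (more than two), no single trail can use every edge.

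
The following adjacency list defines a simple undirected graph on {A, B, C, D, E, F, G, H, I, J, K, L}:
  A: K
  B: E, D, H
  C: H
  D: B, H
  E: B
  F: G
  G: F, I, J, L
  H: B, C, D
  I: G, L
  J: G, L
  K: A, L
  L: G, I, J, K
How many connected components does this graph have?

2

Component: {B, C, D, E, H}
Component: {A, F, G, I, J, K, L}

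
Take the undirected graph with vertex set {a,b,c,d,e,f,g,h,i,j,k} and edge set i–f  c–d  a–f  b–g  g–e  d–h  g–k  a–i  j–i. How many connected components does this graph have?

3

Component: {c, d, h}
Component: {a, f, i, j}
Component: {b, e, g, k}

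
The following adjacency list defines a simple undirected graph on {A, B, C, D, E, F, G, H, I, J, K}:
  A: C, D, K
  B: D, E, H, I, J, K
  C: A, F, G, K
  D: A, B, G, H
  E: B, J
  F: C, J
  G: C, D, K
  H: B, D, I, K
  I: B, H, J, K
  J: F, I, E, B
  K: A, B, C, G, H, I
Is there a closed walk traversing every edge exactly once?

Degrees: A:3, B:6, C:4, D:4, E:2, F:2, G:3, H:4, I:4, J:4, K:6
A, G have odd degree; an Eulerian circuit needs every degree to be even, so none exists.

No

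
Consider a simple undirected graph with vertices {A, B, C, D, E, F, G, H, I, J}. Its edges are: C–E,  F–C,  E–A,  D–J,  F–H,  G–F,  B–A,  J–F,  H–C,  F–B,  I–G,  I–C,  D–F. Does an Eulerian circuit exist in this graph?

Yes

Degrees: A:2, B:2, C:4, D:2, E:2, F:6, G:2, H:2, I:2, J:2
Every vertex has even degree and the edges form a single connected piece, so an Eulerian circuit exists.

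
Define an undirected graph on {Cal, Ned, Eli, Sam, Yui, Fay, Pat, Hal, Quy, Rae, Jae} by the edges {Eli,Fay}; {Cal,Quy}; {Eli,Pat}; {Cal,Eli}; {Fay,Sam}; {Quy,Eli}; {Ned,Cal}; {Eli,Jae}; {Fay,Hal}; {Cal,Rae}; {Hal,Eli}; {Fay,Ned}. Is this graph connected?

Component: {Yui}
Component: {Cal, Ned, Eli, Sam, Fay, Pat, Hal, Quy, Rae, Jae}
There are 2 separate components, so the graph is not connected.

No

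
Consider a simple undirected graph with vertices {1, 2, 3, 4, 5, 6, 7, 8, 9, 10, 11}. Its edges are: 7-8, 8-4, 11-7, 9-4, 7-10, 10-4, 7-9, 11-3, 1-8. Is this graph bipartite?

Yes

Color {2, 5, 6, 8, 9, 10, 11} black and {1, 3, 4, 7} white. No edge joins two same-colored vertices, so the graph is bipartite.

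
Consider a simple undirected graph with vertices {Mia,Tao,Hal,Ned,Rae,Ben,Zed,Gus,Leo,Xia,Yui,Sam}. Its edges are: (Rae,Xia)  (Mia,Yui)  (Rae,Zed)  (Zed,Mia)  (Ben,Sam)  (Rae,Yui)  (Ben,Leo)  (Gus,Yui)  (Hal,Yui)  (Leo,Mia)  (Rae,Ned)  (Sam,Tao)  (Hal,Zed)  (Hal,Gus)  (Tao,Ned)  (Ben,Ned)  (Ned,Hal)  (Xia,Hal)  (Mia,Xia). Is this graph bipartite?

No

Yui-Gus-Hal-Yui is an odd cycle (length 3), and a bipartite graph can contain only even cycles.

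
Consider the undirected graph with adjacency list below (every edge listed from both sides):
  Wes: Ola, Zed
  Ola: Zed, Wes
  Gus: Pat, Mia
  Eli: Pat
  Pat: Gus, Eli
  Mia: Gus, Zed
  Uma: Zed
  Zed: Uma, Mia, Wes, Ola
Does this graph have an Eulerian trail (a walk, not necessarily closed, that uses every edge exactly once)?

Yes

Degrees: Wes:2, Ola:2, Gus:2, Eli:1, Pat:2, Mia:2, Uma:1, Zed:4
Odd-degree vertices: Eli, Uma (2 total).
With 2 odd-degree vertices and all edges in one connected piece, an Eulerian trail exists (from Eli to Uma).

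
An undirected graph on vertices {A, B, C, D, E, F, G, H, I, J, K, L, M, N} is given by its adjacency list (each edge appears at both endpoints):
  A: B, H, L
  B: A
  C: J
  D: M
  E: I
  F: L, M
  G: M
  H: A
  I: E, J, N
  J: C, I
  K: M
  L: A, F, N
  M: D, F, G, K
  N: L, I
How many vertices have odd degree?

10

Degrees: A:3, B:1, C:1, D:1, E:1, F:2, G:1, H:1, I:3, J:2, K:1, L:3, M:4, N:2
Odd-degree vertices: A, B, C, D, E, G, H, I, K, L.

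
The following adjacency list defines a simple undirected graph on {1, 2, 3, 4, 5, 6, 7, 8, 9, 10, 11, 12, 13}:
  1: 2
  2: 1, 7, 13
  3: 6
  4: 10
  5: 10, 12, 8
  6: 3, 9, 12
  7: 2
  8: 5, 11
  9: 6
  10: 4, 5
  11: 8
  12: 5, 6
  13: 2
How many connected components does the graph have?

2

Component: {1, 2, 7, 13}
Component: {3, 4, 5, 6, 8, 9, 10, 11, 12}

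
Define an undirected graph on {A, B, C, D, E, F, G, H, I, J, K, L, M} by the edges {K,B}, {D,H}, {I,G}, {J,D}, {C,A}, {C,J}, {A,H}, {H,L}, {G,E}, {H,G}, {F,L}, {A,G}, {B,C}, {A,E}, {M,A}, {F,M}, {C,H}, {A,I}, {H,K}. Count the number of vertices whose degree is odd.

0

Degrees: A:6, B:2, C:4, D:2, E:2, F:2, G:4, H:6, I:2, J:2, K:2, L:2, M:2
Odd-degree vertices: none.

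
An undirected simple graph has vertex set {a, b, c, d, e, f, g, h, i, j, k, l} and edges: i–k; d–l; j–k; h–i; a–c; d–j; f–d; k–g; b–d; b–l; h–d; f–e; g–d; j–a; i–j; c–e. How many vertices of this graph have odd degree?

2

Degrees: a:2, b:2, c:2, d:6, e:2, f:2, g:2, h:2, i:3, j:4, k:3, l:2
Odd-degree vertices: i, k.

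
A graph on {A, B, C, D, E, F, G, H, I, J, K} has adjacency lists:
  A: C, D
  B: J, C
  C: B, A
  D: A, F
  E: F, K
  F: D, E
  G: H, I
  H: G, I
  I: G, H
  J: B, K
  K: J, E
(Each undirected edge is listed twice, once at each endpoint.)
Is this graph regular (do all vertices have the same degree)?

Yes

Degrees: A:2, B:2, C:2, D:2, E:2, F:2, G:2, H:2, I:2, J:2, K:2
Every vertex has degree 2, so the graph is 2-regular.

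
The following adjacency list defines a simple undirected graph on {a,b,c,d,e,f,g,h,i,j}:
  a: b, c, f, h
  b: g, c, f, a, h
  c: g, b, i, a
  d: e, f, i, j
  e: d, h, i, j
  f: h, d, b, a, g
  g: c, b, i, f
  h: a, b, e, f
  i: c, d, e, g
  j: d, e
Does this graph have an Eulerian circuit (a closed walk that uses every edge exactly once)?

Degrees: a:4, b:5, c:4, d:4, e:4, f:5, g:4, h:4, i:4, j:2
b, f have odd degree; an Eulerian circuit needs every degree to be even, so none exists.

No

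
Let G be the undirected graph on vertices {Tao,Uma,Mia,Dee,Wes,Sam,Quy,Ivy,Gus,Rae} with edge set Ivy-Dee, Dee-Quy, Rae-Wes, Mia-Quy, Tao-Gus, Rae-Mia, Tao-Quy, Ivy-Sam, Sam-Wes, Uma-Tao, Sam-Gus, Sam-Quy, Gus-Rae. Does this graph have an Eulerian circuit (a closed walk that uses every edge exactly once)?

Degrees: Tao:3, Uma:1, Mia:2, Dee:2, Wes:2, Sam:4, Quy:4, Ivy:2, Gus:3, Rae:3
Tao, Uma, Gus, Rae have odd degree; an Eulerian circuit needs every degree to be even, so none exists.

No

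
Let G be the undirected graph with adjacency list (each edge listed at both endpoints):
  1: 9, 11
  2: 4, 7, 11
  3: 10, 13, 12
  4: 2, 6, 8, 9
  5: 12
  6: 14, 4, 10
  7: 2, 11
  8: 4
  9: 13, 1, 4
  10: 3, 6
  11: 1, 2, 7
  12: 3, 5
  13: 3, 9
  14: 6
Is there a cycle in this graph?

|V| = 14, |E| = 16, number of components = 1.
One cycle is 9-4-6-10-3-13-9.

Yes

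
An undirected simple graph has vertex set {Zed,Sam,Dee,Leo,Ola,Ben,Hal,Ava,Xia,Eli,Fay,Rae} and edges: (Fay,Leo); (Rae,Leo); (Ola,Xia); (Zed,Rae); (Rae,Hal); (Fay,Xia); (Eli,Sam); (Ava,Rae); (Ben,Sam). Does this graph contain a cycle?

No

The graph has 12 vertices, 9 edges, and 3 connected components.
Since 9 = 12 - 3, the graph is a forest and contains no cycle.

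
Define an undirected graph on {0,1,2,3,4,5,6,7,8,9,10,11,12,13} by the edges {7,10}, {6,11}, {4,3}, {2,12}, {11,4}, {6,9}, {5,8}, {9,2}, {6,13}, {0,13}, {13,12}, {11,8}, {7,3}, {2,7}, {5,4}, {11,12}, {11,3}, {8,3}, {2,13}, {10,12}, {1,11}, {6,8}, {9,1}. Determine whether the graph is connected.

Yes

Starting from 0 and exploring outward reaches every vertex (0, 13, 12, 2, 6, 11, 10, 7, 9, 8, 4, 1, 3, 5); the graph is connected.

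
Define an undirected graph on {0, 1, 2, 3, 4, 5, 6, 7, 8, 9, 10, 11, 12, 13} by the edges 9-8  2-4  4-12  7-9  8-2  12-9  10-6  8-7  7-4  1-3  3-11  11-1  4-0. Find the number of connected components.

5

Component: {5}
Component: {13}
Component: {6, 10}
Component: {1, 3, 11}
Component: {0, 2, 4, 7, 8, 9, 12}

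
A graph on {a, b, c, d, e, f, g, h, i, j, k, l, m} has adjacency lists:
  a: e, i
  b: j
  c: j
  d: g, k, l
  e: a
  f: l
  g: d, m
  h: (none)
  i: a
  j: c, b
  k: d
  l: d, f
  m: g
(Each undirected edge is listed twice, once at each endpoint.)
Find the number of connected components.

Component: {h}
Component: {a, e, i}
Component: {b, c, j}
Component: {d, f, g, k, l, m}

4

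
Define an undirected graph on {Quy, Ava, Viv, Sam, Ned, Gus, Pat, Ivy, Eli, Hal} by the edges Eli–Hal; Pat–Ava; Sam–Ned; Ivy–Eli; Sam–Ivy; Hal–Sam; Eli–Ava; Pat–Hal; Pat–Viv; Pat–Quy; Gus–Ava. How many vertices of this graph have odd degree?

8

Degrees: Quy:1, Ava:3, Viv:1, Sam:3, Ned:1, Gus:1, Pat:4, Ivy:2, Eli:3, Hal:3
Odd-degree vertices: Quy, Ava, Viv, Sam, Ned, Gus, Eli, Hal.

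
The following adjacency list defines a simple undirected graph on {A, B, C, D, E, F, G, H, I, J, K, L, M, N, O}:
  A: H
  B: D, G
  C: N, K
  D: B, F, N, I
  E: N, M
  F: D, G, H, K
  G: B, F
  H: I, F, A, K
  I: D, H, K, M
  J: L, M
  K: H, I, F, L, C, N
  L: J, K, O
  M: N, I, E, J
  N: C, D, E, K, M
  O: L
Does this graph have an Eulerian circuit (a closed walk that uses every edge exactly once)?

Degrees: A:1, B:2, C:2, D:4, E:2, F:4, G:2, H:4, I:4, J:2, K:6, L:3, M:4, N:5, O:1
Vertices with odd degree: A, L, N, O. An Eulerian circuit requires all degrees even.

No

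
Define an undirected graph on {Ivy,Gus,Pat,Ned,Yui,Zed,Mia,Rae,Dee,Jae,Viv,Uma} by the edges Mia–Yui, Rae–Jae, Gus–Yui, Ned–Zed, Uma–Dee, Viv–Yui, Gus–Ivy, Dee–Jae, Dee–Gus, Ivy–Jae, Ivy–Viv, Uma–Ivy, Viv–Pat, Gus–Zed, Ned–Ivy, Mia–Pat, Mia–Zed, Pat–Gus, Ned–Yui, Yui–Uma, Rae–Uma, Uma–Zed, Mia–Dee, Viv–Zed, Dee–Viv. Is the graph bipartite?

Yes

Color {Gus, Ned, Mia, Jae, Viv, Uma} black and {Ivy, Pat, Yui, Zed, Rae, Dee} white. No edge joins two same-colored vertices, so the graph is bipartite.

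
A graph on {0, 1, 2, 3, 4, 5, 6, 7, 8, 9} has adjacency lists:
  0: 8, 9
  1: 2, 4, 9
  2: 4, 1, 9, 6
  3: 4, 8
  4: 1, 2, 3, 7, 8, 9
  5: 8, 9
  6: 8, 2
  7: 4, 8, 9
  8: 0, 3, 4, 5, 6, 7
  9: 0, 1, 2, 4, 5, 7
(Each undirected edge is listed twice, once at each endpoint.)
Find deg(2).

4

Neighbors of 2: 1, 4, 6, 9.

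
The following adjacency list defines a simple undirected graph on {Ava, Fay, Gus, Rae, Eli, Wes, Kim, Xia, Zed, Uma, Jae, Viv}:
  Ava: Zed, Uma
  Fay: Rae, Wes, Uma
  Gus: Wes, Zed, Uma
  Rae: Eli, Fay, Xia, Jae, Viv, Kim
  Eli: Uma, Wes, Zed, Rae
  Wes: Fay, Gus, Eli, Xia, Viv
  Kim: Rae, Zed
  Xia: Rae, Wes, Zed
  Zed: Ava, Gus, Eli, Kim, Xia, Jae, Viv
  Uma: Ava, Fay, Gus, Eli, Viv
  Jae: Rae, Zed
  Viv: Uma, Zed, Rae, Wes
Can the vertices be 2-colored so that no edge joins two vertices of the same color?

Partition the vertices as {Rae, Wes, Zed, Uma} vs {Ava, Fay, Gus, Eli, Kim, Xia, Jae, Viv}. Each listed edge has one endpoint in each part, so the graph is bipartite.

Yes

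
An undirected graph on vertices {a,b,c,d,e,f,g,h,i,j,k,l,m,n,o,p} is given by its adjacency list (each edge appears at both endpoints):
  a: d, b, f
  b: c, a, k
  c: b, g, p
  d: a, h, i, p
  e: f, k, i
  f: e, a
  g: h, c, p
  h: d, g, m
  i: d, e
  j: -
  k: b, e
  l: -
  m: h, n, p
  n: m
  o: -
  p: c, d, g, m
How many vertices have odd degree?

8

Degrees: a:3, b:3, c:3, d:4, e:3, f:2, g:3, h:3, i:2, j:0, k:2, l:0, m:3, n:1, o:0, p:4
Odd-degree vertices: a, b, c, e, g, h, m, n.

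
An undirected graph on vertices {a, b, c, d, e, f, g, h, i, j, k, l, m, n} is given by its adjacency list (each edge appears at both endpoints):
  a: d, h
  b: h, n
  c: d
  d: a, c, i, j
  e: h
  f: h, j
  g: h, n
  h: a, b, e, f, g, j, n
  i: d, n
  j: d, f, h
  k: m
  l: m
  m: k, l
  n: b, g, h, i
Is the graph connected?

Component: {k, l, m}
Component: {a, b, c, d, e, f, g, h, i, j, n}
No edge joins these 2 groups, so the graph is disconnected.

No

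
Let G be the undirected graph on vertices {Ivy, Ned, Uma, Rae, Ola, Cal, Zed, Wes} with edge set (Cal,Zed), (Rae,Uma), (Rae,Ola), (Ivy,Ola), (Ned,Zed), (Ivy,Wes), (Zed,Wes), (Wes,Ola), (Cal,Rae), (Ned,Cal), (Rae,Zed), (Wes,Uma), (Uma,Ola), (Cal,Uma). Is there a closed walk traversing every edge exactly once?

Degrees: Ivy:2, Ned:2, Uma:4, Rae:4, Ola:4, Cal:4, Zed:4, Wes:4
All degrees are even and the non-isolated vertices are connected — an Eulerian circuit exists.

Yes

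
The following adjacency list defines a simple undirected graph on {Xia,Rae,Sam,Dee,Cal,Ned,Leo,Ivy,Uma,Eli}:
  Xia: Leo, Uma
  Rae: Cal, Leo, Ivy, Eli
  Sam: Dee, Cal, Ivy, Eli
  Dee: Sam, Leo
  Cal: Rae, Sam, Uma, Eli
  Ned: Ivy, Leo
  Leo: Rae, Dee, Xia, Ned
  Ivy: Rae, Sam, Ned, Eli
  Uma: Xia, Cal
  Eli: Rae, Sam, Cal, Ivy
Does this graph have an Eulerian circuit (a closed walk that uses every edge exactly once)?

Yes

Degrees: Xia:2, Rae:4, Sam:4, Dee:2, Cal:4, Ned:2, Leo:4, Ivy:4, Uma:2, Eli:4
Every vertex has even degree and the edges form a single connected piece, so an Eulerian circuit exists.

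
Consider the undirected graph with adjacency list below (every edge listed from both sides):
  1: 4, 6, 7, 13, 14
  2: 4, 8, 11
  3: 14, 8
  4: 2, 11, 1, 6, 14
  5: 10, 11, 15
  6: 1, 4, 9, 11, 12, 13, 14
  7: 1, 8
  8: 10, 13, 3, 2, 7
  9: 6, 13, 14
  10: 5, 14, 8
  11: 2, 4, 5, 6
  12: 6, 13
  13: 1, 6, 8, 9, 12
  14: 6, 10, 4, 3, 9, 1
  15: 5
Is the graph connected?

Yes

Starting from 1 and exploring outward reaches every vertex (1, 14, 7, 13, 4, 6, 9, 10, 3, 8, 12, 2, 11, 5, 15); the graph is connected.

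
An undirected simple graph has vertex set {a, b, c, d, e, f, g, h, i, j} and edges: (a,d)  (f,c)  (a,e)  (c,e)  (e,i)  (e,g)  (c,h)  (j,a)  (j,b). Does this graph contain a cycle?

No

|V| = 10, |E| = 9, number of components = 1.
A forest on 10 vertices with 1 component has exactly 9 edges, which matches — so no cycle.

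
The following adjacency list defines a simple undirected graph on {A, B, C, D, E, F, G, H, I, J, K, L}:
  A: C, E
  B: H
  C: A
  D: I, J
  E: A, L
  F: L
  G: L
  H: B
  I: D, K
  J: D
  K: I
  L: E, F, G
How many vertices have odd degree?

8

Degrees: A:2, B:1, C:1, D:2, E:2, F:1, G:1, H:1, I:2, J:1, K:1, L:3
Odd-degree vertices: B, C, F, G, H, J, K, L.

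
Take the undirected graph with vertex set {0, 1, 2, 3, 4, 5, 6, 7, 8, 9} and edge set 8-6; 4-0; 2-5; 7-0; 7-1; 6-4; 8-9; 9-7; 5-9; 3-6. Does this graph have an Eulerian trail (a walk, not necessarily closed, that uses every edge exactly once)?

No

Degrees: 0:2, 1:1, 2:1, 3:1, 4:2, 5:2, 6:3, 7:3, 8:2, 9:3
Odd-degree vertices: 1, 2, 3, 6, 7, 9 (6 total).
With 6 odd-degree vertices (more than two), no single trail can use every edge.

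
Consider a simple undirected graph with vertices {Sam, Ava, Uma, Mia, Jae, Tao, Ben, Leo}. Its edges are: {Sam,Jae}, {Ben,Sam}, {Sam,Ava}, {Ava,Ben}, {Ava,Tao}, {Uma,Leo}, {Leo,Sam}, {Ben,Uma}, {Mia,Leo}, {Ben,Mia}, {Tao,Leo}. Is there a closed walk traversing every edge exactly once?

No

Degrees: Sam:4, Ava:3, Uma:2, Mia:2, Jae:1, Tao:2, Ben:4, Leo:4
Vertices with odd degree: Ava, Jae. An Eulerian circuit requires all degrees even.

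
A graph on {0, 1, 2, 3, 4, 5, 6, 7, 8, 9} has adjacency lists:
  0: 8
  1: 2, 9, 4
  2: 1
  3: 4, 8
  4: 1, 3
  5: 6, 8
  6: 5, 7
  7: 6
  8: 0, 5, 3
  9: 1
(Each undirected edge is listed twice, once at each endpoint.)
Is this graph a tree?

Yes

|V| = 10, |E| = 9.
Connected and |E| = |V| - 1, which characterizes a tree.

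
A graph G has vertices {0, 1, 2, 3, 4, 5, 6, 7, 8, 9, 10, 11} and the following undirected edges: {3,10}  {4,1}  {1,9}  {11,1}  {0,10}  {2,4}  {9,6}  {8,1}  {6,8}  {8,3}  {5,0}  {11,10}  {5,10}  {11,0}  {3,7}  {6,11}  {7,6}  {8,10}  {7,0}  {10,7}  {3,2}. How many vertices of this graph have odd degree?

0

Degrees: 0:4, 1:4, 2:2, 3:4, 4:2, 5:2, 6:4, 7:4, 8:4, 9:2, 10:6, 11:4
Odd-degree vertices: none.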